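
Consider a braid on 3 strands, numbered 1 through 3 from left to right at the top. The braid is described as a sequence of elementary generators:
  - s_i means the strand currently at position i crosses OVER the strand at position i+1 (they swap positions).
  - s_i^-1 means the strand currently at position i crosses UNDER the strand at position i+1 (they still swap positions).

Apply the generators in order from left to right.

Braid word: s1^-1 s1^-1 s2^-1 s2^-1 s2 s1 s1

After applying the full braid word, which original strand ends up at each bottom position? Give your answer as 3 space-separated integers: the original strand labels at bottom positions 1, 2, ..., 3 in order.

Answer: 1 3 2

Derivation:
Gen 1 (s1^-1): strand 1 crosses under strand 2. Perm now: [2 1 3]
Gen 2 (s1^-1): strand 2 crosses under strand 1. Perm now: [1 2 3]
Gen 3 (s2^-1): strand 2 crosses under strand 3. Perm now: [1 3 2]
Gen 4 (s2^-1): strand 3 crosses under strand 2. Perm now: [1 2 3]
Gen 5 (s2): strand 2 crosses over strand 3. Perm now: [1 3 2]
Gen 6 (s1): strand 1 crosses over strand 3. Perm now: [3 1 2]
Gen 7 (s1): strand 3 crosses over strand 1. Perm now: [1 3 2]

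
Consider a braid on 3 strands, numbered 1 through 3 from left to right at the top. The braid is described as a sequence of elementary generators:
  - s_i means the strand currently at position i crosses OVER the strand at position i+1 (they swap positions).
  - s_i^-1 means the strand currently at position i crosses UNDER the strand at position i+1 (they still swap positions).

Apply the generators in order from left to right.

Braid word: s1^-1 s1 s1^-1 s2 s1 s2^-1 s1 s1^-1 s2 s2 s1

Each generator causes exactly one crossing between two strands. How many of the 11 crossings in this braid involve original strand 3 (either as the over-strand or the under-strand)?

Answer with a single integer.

Gen 1: crossing 1x2. Involves strand 3? no. Count so far: 0
Gen 2: crossing 2x1. Involves strand 3? no. Count so far: 0
Gen 3: crossing 1x2. Involves strand 3? no. Count so far: 0
Gen 4: crossing 1x3. Involves strand 3? yes. Count so far: 1
Gen 5: crossing 2x3. Involves strand 3? yes. Count so far: 2
Gen 6: crossing 2x1. Involves strand 3? no. Count so far: 2
Gen 7: crossing 3x1. Involves strand 3? yes. Count so far: 3
Gen 8: crossing 1x3. Involves strand 3? yes. Count so far: 4
Gen 9: crossing 1x2. Involves strand 3? no. Count so far: 4
Gen 10: crossing 2x1. Involves strand 3? no. Count so far: 4
Gen 11: crossing 3x1. Involves strand 3? yes. Count so far: 5

Answer: 5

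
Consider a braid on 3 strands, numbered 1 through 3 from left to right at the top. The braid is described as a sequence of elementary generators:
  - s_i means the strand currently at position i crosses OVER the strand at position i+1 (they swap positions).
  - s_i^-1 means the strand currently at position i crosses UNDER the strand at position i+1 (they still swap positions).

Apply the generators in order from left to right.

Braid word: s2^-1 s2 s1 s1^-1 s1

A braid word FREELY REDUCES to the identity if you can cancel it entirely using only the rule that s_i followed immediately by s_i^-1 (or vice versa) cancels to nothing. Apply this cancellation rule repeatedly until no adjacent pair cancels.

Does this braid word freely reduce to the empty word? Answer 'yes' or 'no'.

Answer: no

Derivation:
Gen 1 (s2^-1): push. Stack: [s2^-1]
Gen 2 (s2): cancels prior s2^-1. Stack: []
Gen 3 (s1): push. Stack: [s1]
Gen 4 (s1^-1): cancels prior s1. Stack: []
Gen 5 (s1): push. Stack: [s1]
Reduced word: s1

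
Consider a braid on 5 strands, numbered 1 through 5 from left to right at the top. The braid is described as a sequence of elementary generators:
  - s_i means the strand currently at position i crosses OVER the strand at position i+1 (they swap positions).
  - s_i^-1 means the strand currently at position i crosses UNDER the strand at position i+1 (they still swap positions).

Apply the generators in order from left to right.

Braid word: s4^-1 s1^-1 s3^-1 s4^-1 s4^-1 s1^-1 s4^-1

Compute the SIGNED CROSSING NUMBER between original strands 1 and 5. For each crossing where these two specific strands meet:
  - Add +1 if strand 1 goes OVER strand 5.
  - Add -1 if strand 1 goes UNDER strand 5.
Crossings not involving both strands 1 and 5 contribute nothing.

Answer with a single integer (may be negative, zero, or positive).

Gen 1: crossing 4x5. Both 1&5? no. Sum: 0
Gen 2: crossing 1x2. Both 1&5? no. Sum: 0
Gen 3: crossing 3x5. Both 1&5? no. Sum: 0
Gen 4: crossing 3x4. Both 1&5? no. Sum: 0
Gen 5: crossing 4x3. Both 1&5? no. Sum: 0
Gen 6: crossing 2x1. Both 1&5? no. Sum: 0
Gen 7: crossing 3x4. Both 1&5? no. Sum: 0

Answer: 0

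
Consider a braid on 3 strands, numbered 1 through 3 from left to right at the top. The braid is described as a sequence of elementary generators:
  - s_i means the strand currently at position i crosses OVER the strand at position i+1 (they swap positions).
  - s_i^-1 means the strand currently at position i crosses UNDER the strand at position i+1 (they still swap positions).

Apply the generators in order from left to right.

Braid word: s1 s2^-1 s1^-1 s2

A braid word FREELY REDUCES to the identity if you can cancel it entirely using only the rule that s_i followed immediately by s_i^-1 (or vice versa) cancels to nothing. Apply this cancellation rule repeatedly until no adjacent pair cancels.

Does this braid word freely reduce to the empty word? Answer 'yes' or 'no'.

Gen 1 (s1): push. Stack: [s1]
Gen 2 (s2^-1): push. Stack: [s1 s2^-1]
Gen 3 (s1^-1): push. Stack: [s1 s2^-1 s1^-1]
Gen 4 (s2): push. Stack: [s1 s2^-1 s1^-1 s2]
Reduced word: s1 s2^-1 s1^-1 s2

Answer: no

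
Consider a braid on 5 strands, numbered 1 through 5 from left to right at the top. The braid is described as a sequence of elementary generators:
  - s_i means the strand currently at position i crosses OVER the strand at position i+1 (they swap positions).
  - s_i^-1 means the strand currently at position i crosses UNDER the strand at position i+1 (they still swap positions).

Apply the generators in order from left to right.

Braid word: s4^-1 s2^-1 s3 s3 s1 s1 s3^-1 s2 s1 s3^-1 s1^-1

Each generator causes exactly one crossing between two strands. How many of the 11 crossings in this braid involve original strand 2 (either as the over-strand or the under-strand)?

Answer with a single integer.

Gen 1: crossing 4x5. Involves strand 2? no. Count so far: 0
Gen 2: crossing 2x3. Involves strand 2? yes. Count so far: 1
Gen 3: crossing 2x5. Involves strand 2? yes. Count so far: 2
Gen 4: crossing 5x2. Involves strand 2? yes. Count so far: 3
Gen 5: crossing 1x3. Involves strand 2? no. Count so far: 3
Gen 6: crossing 3x1. Involves strand 2? no. Count so far: 3
Gen 7: crossing 2x5. Involves strand 2? yes. Count so far: 4
Gen 8: crossing 3x5. Involves strand 2? no. Count so far: 4
Gen 9: crossing 1x5. Involves strand 2? no. Count so far: 4
Gen 10: crossing 3x2. Involves strand 2? yes. Count so far: 5
Gen 11: crossing 5x1. Involves strand 2? no. Count so far: 5

Answer: 5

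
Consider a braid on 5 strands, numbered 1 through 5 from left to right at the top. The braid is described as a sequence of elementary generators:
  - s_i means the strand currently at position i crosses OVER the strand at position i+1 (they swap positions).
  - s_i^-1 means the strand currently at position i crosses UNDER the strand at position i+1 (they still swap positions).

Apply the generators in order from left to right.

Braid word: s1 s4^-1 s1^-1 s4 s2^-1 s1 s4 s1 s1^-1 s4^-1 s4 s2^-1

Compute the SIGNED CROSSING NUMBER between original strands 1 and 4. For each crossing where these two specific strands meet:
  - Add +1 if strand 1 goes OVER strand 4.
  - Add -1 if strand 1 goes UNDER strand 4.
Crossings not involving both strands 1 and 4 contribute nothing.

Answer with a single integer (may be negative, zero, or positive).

Gen 1: crossing 1x2. Both 1&4? no. Sum: 0
Gen 2: crossing 4x5. Both 1&4? no. Sum: 0
Gen 3: crossing 2x1. Both 1&4? no. Sum: 0
Gen 4: crossing 5x4. Both 1&4? no. Sum: 0
Gen 5: crossing 2x3. Both 1&4? no. Sum: 0
Gen 6: crossing 1x3. Both 1&4? no. Sum: 0
Gen 7: crossing 4x5. Both 1&4? no. Sum: 0
Gen 8: crossing 3x1. Both 1&4? no. Sum: 0
Gen 9: crossing 1x3. Both 1&4? no. Sum: 0
Gen 10: crossing 5x4. Both 1&4? no. Sum: 0
Gen 11: crossing 4x5. Both 1&4? no. Sum: 0
Gen 12: crossing 1x2. Both 1&4? no. Sum: 0

Answer: 0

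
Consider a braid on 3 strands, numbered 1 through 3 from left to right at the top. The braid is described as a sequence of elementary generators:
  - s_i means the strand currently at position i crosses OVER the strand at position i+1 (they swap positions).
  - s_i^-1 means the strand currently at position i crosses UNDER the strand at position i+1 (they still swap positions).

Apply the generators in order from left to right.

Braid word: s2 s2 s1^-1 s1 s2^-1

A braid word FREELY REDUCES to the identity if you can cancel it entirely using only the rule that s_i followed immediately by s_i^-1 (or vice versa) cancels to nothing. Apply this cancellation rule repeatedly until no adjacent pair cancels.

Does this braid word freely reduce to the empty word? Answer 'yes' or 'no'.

Gen 1 (s2): push. Stack: [s2]
Gen 2 (s2): push. Stack: [s2 s2]
Gen 3 (s1^-1): push. Stack: [s2 s2 s1^-1]
Gen 4 (s1): cancels prior s1^-1. Stack: [s2 s2]
Gen 5 (s2^-1): cancels prior s2. Stack: [s2]
Reduced word: s2

Answer: no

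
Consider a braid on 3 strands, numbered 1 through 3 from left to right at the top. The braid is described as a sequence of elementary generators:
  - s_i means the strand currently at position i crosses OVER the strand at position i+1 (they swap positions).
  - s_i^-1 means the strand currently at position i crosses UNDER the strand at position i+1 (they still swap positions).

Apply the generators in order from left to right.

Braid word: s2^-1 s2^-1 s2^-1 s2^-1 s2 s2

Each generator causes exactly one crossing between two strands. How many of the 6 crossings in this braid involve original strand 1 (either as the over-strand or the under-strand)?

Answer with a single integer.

Answer: 0

Derivation:
Gen 1: crossing 2x3. Involves strand 1? no. Count so far: 0
Gen 2: crossing 3x2. Involves strand 1? no. Count so far: 0
Gen 3: crossing 2x3. Involves strand 1? no. Count so far: 0
Gen 4: crossing 3x2. Involves strand 1? no. Count so far: 0
Gen 5: crossing 2x3. Involves strand 1? no. Count so far: 0
Gen 6: crossing 3x2. Involves strand 1? no. Count so far: 0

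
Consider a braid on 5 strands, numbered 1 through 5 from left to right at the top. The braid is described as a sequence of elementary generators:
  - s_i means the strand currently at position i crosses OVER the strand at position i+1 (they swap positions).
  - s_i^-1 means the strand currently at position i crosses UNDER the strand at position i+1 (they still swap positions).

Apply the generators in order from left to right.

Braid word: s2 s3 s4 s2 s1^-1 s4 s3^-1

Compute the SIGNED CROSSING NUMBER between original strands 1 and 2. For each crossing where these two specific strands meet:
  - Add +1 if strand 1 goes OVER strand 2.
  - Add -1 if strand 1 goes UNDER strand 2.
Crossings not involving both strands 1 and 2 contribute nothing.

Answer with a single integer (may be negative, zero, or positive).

Gen 1: crossing 2x3. Both 1&2? no. Sum: 0
Gen 2: crossing 2x4. Both 1&2? no. Sum: 0
Gen 3: crossing 2x5. Both 1&2? no. Sum: 0
Gen 4: crossing 3x4. Both 1&2? no. Sum: 0
Gen 5: crossing 1x4. Both 1&2? no. Sum: 0
Gen 6: crossing 5x2. Both 1&2? no. Sum: 0
Gen 7: crossing 3x2. Both 1&2? no. Sum: 0

Answer: 0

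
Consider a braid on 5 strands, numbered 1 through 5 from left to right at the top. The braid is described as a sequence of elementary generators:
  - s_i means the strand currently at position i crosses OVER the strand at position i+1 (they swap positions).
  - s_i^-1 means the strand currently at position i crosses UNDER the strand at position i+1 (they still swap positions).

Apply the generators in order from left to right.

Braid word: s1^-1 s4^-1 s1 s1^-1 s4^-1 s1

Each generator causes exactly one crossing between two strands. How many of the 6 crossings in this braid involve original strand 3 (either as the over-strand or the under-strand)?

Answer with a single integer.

Gen 1: crossing 1x2. Involves strand 3? no. Count so far: 0
Gen 2: crossing 4x5. Involves strand 3? no. Count so far: 0
Gen 3: crossing 2x1. Involves strand 3? no. Count so far: 0
Gen 4: crossing 1x2. Involves strand 3? no. Count so far: 0
Gen 5: crossing 5x4. Involves strand 3? no. Count so far: 0
Gen 6: crossing 2x1. Involves strand 3? no. Count so far: 0

Answer: 0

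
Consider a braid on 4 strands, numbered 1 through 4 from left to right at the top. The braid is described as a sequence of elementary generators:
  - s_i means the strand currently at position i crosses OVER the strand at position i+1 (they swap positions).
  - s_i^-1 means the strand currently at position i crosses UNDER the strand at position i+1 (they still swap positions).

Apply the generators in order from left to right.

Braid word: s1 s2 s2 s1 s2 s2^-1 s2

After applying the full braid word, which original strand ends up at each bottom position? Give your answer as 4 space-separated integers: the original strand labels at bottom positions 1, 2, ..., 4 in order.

Answer: 1 3 2 4

Derivation:
Gen 1 (s1): strand 1 crosses over strand 2. Perm now: [2 1 3 4]
Gen 2 (s2): strand 1 crosses over strand 3. Perm now: [2 3 1 4]
Gen 3 (s2): strand 3 crosses over strand 1. Perm now: [2 1 3 4]
Gen 4 (s1): strand 2 crosses over strand 1. Perm now: [1 2 3 4]
Gen 5 (s2): strand 2 crosses over strand 3. Perm now: [1 3 2 4]
Gen 6 (s2^-1): strand 3 crosses under strand 2. Perm now: [1 2 3 4]
Gen 7 (s2): strand 2 crosses over strand 3. Perm now: [1 3 2 4]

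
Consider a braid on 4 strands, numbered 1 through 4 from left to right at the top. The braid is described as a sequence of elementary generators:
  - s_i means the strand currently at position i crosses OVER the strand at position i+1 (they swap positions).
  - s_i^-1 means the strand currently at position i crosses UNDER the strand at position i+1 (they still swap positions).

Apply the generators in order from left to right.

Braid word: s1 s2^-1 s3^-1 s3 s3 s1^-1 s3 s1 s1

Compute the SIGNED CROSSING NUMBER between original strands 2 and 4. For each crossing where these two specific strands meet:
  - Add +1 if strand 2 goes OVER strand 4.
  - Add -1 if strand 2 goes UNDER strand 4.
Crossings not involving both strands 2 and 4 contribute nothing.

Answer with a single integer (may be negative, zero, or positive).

Gen 1: crossing 1x2. Both 2&4? no. Sum: 0
Gen 2: crossing 1x3. Both 2&4? no. Sum: 0
Gen 3: crossing 1x4. Both 2&4? no. Sum: 0
Gen 4: crossing 4x1. Both 2&4? no. Sum: 0
Gen 5: crossing 1x4. Both 2&4? no. Sum: 0
Gen 6: crossing 2x3. Both 2&4? no. Sum: 0
Gen 7: crossing 4x1. Both 2&4? no. Sum: 0
Gen 8: crossing 3x2. Both 2&4? no. Sum: 0
Gen 9: crossing 2x3. Both 2&4? no. Sum: 0

Answer: 0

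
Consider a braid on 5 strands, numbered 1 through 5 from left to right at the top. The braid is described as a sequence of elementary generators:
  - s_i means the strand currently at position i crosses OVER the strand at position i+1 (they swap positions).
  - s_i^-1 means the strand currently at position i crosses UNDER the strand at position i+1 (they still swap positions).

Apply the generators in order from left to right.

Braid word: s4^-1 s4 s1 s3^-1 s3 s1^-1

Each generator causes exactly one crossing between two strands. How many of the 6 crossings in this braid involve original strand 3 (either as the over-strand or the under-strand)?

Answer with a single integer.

Answer: 2

Derivation:
Gen 1: crossing 4x5. Involves strand 3? no. Count so far: 0
Gen 2: crossing 5x4. Involves strand 3? no. Count so far: 0
Gen 3: crossing 1x2. Involves strand 3? no. Count so far: 0
Gen 4: crossing 3x4. Involves strand 3? yes. Count so far: 1
Gen 5: crossing 4x3. Involves strand 3? yes. Count so far: 2
Gen 6: crossing 2x1. Involves strand 3? no. Count so far: 2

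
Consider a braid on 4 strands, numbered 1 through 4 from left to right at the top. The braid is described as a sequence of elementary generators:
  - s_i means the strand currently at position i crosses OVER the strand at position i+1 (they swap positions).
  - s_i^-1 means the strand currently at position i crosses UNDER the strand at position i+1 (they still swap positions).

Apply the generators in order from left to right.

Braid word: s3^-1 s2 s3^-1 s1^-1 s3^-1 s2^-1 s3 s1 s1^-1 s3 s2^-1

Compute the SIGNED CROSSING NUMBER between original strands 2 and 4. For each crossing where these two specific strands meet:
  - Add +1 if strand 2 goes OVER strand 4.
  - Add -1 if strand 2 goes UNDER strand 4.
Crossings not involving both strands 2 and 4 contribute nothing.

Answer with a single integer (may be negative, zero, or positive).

Answer: -1

Derivation:
Gen 1: crossing 3x4. Both 2&4? no. Sum: 0
Gen 2: 2 over 4. Both 2&4? yes. Contrib: +1. Sum: 1
Gen 3: crossing 2x3. Both 2&4? no. Sum: 1
Gen 4: crossing 1x4. Both 2&4? no. Sum: 1
Gen 5: crossing 3x2. Both 2&4? no. Sum: 1
Gen 6: crossing 1x2. Both 2&4? no. Sum: 1
Gen 7: crossing 1x3. Both 2&4? no. Sum: 1
Gen 8: 4 over 2. Both 2&4? yes. Contrib: -1. Sum: 0
Gen 9: 2 under 4. Both 2&4? yes. Contrib: -1. Sum: -1
Gen 10: crossing 3x1. Both 2&4? no. Sum: -1
Gen 11: crossing 2x1. Both 2&4? no. Sum: -1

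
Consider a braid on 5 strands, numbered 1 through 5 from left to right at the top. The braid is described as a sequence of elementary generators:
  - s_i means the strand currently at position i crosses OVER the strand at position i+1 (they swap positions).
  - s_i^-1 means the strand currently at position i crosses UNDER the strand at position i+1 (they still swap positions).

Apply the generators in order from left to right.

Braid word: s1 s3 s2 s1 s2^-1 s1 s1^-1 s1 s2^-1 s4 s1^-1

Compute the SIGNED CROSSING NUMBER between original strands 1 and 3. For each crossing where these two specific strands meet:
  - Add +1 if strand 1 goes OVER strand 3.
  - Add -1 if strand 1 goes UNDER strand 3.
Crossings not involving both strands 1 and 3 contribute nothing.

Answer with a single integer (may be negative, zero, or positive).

Answer: 0

Derivation:
Gen 1: crossing 1x2. Both 1&3? no. Sum: 0
Gen 2: crossing 3x4. Both 1&3? no. Sum: 0
Gen 3: crossing 1x4. Both 1&3? no. Sum: 0
Gen 4: crossing 2x4. Both 1&3? no. Sum: 0
Gen 5: crossing 2x1. Both 1&3? no. Sum: 0
Gen 6: crossing 4x1. Both 1&3? no. Sum: 0
Gen 7: crossing 1x4. Both 1&3? no. Sum: 0
Gen 8: crossing 4x1. Both 1&3? no. Sum: 0
Gen 9: crossing 4x2. Both 1&3? no. Sum: 0
Gen 10: crossing 3x5. Both 1&3? no. Sum: 0
Gen 11: crossing 1x2. Both 1&3? no. Sum: 0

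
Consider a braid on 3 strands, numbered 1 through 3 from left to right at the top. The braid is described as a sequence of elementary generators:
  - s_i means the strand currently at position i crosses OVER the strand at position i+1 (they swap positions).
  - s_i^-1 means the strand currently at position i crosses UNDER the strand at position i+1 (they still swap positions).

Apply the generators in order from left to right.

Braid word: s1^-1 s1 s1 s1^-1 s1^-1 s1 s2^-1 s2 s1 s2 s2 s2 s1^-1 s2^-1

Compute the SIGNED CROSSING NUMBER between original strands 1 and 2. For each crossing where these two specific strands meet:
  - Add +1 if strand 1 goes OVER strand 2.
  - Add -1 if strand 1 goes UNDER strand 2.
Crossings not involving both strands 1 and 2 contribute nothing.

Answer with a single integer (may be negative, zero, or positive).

Answer: 0

Derivation:
Gen 1: 1 under 2. Both 1&2? yes. Contrib: -1. Sum: -1
Gen 2: 2 over 1. Both 1&2? yes. Contrib: -1. Sum: -2
Gen 3: 1 over 2. Both 1&2? yes. Contrib: +1. Sum: -1
Gen 4: 2 under 1. Both 1&2? yes. Contrib: +1. Sum: 0
Gen 5: 1 under 2. Both 1&2? yes. Contrib: -1. Sum: -1
Gen 6: 2 over 1. Both 1&2? yes. Contrib: -1. Sum: -2
Gen 7: crossing 2x3. Both 1&2? no. Sum: -2
Gen 8: crossing 3x2. Both 1&2? no. Sum: -2
Gen 9: 1 over 2. Both 1&2? yes. Contrib: +1. Sum: -1
Gen 10: crossing 1x3. Both 1&2? no. Sum: -1
Gen 11: crossing 3x1. Both 1&2? no. Sum: -1
Gen 12: crossing 1x3. Both 1&2? no. Sum: -1
Gen 13: crossing 2x3. Both 1&2? no. Sum: -1
Gen 14: 2 under 1. Both 1&2? yes. Contrib: +1. Sum: 0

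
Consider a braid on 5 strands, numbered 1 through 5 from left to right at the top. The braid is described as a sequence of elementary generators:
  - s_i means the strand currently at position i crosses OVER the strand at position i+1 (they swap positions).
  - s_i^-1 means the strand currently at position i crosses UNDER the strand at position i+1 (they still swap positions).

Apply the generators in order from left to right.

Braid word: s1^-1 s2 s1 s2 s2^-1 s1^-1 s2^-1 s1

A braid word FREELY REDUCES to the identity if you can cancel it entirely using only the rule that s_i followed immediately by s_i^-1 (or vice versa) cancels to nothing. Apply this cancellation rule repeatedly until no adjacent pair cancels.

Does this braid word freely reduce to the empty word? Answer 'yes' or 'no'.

Answer: yes

Derivation:
Gen 1 (s1^-1): push. Stack: [s1^-1]
Gen 2 (s2): push. Stack: [s1^-1 s2]
Gen 3 (s1): push. Stack: [s1^-1 s2 s1]
Gen 4 (s2): push. Stack: [s1^-1 s2 s1 s2]
Gen 5 (s2^-1): cancels prior s2. Stack: [s1^-1 s2 s1]
Gen 6 (s1^-1): cancels prior s1. Stack: [s1^-1 s2]
Gen 7 (s2^-1): cancels prior s2. Stack: [s1^-1]
Gen 8 (s1): cancels prior s1^-1. Stack: []
Reduced word: (empty)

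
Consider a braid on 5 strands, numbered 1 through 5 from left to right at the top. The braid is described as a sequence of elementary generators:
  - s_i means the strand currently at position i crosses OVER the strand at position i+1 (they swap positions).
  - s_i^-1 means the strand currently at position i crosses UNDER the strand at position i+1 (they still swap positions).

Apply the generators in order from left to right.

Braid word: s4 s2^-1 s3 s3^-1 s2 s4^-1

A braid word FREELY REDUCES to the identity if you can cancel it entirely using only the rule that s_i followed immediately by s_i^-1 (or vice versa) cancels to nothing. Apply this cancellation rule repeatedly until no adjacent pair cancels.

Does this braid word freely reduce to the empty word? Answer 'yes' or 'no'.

Gen 1 (s4): push. Stack: [s4]
Gen 2 (s2^-1): push. Stack: [s4 s2^-1]
Gen 3 (s3): push. Stack: [s4 s2^-1 s3]
Gen 4 (s3^-1): cancels prior s3. Stack: [s4 s2^-1]
Gen 5 (s2): cancels prior s2^-1. Stack: [s4]
Gen 6 (s4^-1): cancels prior s4. Stack: []
Reduced word: (empty)

Answer: yes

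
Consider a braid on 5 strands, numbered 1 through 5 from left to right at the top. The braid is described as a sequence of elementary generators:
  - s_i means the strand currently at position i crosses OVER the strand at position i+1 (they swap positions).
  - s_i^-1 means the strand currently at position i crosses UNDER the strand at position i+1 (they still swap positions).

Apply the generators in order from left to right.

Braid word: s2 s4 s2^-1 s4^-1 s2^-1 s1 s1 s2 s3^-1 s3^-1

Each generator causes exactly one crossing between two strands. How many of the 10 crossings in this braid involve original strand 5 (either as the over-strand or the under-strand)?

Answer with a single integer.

Gen 1: crossing 2x3. Involves strand 5? no. Count so far: 0
Gen 2: crossing 4x5. Involves strand 5? yes. Count so far: 1
Gen 3: crossing 3x2. Involves strand 5? no. Count so far: 1
Gen 4: crossing 5x4. Involves strand 5? yes. Count so far: 2
Gen 5: crossing 2x3. Involves strand 5? no. Count so far: 2
Gen 6: crossing 1x3. Involves strand 5? no. Count so far: 2
Gen 7: crossing 3x1. Involves strand 5? no. Count so far: 2
Gen 8: crossing 3x2. Involves strand 5? no. Count so far: 2
Gen 9: crossing 3x4. Involves strand 5? no. Count so far: 2
Gen 10: crossing 4x3. Involves strand 5? no. Count so far: 2

Answer: 2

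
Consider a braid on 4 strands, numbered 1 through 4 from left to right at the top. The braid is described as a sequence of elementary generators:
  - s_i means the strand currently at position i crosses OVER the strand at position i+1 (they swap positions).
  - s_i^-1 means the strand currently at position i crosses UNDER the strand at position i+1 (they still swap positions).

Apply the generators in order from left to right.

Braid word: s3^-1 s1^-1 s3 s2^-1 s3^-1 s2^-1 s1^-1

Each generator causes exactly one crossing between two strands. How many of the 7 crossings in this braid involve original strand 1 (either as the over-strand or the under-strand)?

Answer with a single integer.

Answer: 3

Derivation:
Gen 1: crossing 3x4. Involves strand 1? no. Count so far: 0
Gen 2: crossing 1x2. Involves strand 1? yes. Count so far: 1
Gen 3: crossing 4x3. Involves strand 1? no. Count so far: 1
Gen 4: crossing 1x3. Involves strand 1? yes. Count so far: 2
Gen 5: crossing 1x4. Involves strand 1? yes. Count so far: 3
Gen 6: crossing 3x4. Involves strand 1? no. Count so far: 3
Gen 7: crossing 2x4. Involves strand 1? no. Count so far: 3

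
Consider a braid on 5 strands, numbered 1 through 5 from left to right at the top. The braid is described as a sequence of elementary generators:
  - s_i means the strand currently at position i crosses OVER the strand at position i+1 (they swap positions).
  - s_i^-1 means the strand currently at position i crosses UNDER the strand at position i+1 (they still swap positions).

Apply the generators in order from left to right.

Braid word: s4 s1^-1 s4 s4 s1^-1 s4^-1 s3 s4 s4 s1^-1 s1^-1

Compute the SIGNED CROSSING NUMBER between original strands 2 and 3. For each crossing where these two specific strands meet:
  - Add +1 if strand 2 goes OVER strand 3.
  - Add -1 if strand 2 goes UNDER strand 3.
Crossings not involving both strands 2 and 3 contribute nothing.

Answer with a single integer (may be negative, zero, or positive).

Gen 1: crossing 4x5. Both 2&3? no. Sum: 0
Gen 2: crossing 1x2. Both 2&3? no. Sum: 0
Gen 3: crossing 5x4. Both 2&3? no. Sum: 0
Gen 4: crossing 4x5. Both 2&3? no. Sum: 0
Gen 5: crossing 2x1. Both 2&3? no. Sum: 0
Gen 6: crossing 5x4. Both 2&3? no. Sum: 0
Gen 7: crossing 3x4. Both 2&3? no. Sum: 0
Gen 8: crossing 3x5. Both 2&3? no. Sum: 0
Gen 9: crossing 5x3. Both 2&3? no. Sum: 0
Gen 10: crossing 1x2. Both 2&3? no. Sum: 0
Gen 11: crossing 2x1. Both 2&3? no. Sum: 0

Answer: 0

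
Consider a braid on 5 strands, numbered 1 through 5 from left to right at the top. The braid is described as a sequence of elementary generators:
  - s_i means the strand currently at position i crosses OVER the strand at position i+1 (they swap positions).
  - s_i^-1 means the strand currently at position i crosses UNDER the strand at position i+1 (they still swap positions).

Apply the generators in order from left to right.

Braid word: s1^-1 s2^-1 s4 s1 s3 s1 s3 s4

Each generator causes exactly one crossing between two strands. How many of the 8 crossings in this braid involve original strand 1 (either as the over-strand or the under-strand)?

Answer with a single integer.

Answer: 4

Derivation:
Gen 1: crossing 1x2. Involves strand 1? yes. Count so far: 1
Gen 2: crossing 1x3. Involves strand 1? yes. Count so far: 2
Gen 3: crossing 4x5. Involves strand 1? no. Count so far: 2
Gen 4: crossing 2x3. Involves strand 1? no. Count so far: 2
Gen 5: crossing 1x5. Involves strand 1? yes. Count so far: 3
Gen 6: crossing 3x2. Involves strand 1? no. Count so far: 3
Gen 7: crossing 5x1. Involves strand 1? yes. Count so far: 4
Gen 8: crossing 5x4. Involves strand 1? no. Count so far: 4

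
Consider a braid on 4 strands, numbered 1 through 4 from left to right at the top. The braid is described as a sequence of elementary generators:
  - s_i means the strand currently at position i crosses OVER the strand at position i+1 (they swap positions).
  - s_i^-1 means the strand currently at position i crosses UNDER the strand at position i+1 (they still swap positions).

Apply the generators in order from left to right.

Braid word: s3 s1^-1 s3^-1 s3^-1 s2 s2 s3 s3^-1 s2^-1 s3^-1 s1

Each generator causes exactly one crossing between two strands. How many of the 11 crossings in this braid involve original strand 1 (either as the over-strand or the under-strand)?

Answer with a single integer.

Answer: 5

Derivation:
Gen 1: crossing 3x4. Involves strand 1? no. Count so far: 0
Gen 2: crossing 1x2. Involves strand 1? yes. Count so far: 1
Gen 3: crossing 4x3. Involves strand 1? no. Count so far: 1
Gen 4: crossing 3x4. Involves strand 1? no. Count so far: 1
Gen 5: crossing 1x4. Involves strand 1? yes. Count so far: 2
Gen 6: crossing 4x1. Involves strand 1? yes. Count so far: 3
Gen 7: crossing 4x3. Involves strand 1? no. Count so far: 3
Gen 8: crossing 3x4. Involves strand 1? no. Count so far: 3
Gen 9: crossing 1x4. Involves strand 1? yes. Count so far: 4
Gen 10: crossing 1x3. Involves strand 1? yes. Count so far: 5
Gen 11: crossing 2x4. Involves strand 1? no. Count so far: 5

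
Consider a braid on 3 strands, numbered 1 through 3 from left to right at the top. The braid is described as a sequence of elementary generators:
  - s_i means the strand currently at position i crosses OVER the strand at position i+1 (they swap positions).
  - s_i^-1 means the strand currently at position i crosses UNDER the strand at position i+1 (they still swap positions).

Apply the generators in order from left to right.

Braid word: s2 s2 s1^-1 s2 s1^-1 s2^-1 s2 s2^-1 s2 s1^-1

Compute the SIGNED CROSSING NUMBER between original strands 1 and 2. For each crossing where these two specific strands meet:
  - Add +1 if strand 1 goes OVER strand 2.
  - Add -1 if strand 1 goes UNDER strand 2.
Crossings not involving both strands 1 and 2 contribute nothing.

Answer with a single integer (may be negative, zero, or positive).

Answer: 3

Derivation:
Gen 1: crossing 2x3. Both 1&2? no. Sum: 0
Gen 2: crossing 3x2. Both 1&2? no. Sum: 0
Gen 3: 1 under 2. Both 1&2? yes. Contrib: -1. Sum: -1
Gen 4: crossing 1x3. Both 1&2? no. Sum: -1
Gen 5: crossing 2x3. Both 1&2? no. Sum: -1
Gen 6: 2 under 1. Both 1&2? yes. Contrib: +1. Sum: 0
Gen 7: 1 over 2. Both 1&2? yes. Contrib: +1. Sum: 1
Gen 8: 2 under 1. Both 1&2? yes. Contrib: +1. Sum: 2
Gen 9: 1 over 2. Both 1&2? yes. Contrib: +1. Sum: 3
Gen 10: crossing 3x2. Both 1&2? no. Sum: 3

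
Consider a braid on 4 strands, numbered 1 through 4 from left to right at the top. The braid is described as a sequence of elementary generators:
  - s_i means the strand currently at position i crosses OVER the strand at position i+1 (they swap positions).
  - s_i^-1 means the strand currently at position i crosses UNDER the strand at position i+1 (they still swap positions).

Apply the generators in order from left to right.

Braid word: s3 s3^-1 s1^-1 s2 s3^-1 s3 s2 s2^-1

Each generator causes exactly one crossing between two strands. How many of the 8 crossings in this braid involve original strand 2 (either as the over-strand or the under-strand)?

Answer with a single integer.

Gen 1: crossing 3x4. Involves strand 2? no. Count so far: 0
Gen 2: crossing 4x3. Involves strand 2? no. Count so far: 0
Gen 3: crossing 1x2. Involves strand 2? yes. Count so far: 1
Gen 4: crossing 1x3. Involves strand 2? no. Count so far: 1
Gen 5: crossing 1x4. Involves strand 2? no. Count so far: 1
Gen 6: crossing 4x1. Involves strand 2? no. Count so far: 1
Gen 7: crossing 3x1. Involves strand 2? no. Count so far: 1
Gen 8: crossing 1x3. Involves strand 2? no. Count so far: 1

Answer: 1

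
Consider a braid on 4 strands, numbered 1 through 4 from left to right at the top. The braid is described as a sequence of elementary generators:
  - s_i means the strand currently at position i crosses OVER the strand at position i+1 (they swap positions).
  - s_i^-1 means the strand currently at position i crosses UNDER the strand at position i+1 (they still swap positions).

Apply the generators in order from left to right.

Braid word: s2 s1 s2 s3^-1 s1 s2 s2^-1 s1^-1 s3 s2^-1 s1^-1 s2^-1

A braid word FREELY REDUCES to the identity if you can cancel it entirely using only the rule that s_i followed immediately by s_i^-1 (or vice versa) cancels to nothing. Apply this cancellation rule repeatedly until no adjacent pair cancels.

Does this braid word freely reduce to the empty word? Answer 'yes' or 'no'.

Gen 1 (s2): push. Stack: [s2]
Gen 2 (s1): push. Stack: [s2 s1]
Gen 3 (s2): push. Stack: [s2 s1 s2]
Gen 4 (s3^-1): push. Stack: [s2 s1 s2 s3^-1]
Gen 5 (s1): push. Stack: [s2 s1 s2 s3^-1 s1]
Gen 6 (s2): push. Stack: [s2 s1 s2 s3^-1 s1 s2]
Gen 7 (s2^-1): cancels prior s2. Stack: [s2 s1 s2 s3^-1 s1]
Gen 8 (s1^-1): cancels prior s1. Stack: [s2 s1 s2 s3^-1]
Gen 9 (s3): cancels prior s3^-1. Stack: [s2 s1 s2]
Gen 10 (s2^-1): cancels prior s2. Stack: [s2 s1]
Gen 11 (s1^-1): cancels prior s1. Stack: [s2]
Gen 12 (s2^-1): cancels prior s2. Stack: []
Reduced word: (empty)

Answer: yes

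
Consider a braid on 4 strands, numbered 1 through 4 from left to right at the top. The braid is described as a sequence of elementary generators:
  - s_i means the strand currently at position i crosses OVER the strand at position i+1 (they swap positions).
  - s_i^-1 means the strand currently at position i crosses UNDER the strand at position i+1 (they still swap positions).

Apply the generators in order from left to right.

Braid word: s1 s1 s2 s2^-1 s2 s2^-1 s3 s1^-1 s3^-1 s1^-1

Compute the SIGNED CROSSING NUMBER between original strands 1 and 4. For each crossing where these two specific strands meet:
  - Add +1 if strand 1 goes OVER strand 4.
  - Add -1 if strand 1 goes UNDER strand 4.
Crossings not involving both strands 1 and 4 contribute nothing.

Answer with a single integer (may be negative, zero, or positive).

Gen 1: crossing 1x2. Both 1&4? no. Sum: 0
Gen 2: crossing 2x1. Both 1&4? no. Sum: 0
Gen 3: crossing 2x3. Both 1&4? no. Sum: 0
Gen 4: crossing 3x2. Both 1&4? no. Sum: 0
Gen 5: crossing 2x3. Both 1&4? no. Sum: 0
Gen 6: crossing 3x2. Both 1&4? no. Sum: 0
Gen 7: crossing 3x4. Both 1&4? no. Sum: 0
Gen 8: crossing 1x2. Both 1&4? no. Sum: 0
Gen 9: crossing 4x3. Both 1&4? no. Sum: 0
Gen 10: crossing 2x1. Both 1&4? no. Sum: 0

Answer: 0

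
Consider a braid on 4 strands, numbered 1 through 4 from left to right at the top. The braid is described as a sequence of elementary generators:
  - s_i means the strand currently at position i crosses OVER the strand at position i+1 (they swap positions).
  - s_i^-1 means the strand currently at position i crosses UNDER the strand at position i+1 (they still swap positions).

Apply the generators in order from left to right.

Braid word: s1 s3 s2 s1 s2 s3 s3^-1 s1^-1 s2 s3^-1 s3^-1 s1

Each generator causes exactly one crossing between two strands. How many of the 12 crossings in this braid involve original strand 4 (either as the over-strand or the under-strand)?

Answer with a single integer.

Answer: 7

Derivation:
Gen 1: crossing 1x2. Involves strand 4? no. Count so far: 0
Gen 2: crossing 3x4. Involves strand 4? yes. Count so far: 1
Gen 3: crossing 1x4. Involves strand 4? yes. Count so far: 2
Gen 4: crossing 2x4. Involves strand 4? yes. Count so far: 3
Gen 5: crossing 2x1. Involves strand 4? no. Count so far: 3
Gen 6: crossing 2x3. Involves strand 4? no. Count so far: 3
Gen 7: crossing 3x2. Involves strand 4? no. Count so far: 3
Gen 8: crossing 4x1. Involves strand 4? yes. Count so far: 4
Gen 9: crossing 4x2. Involves strand 4? yes. Count so far: 5
Gen 10: crossing 4x3. Involves strand 4? yes. Count so far: 6
Gen 11: crossing 3x4. Involves strand 4? yes. Count so far: 7
Gen 12: crossing 1x2. Involves strand 4? no. Count so far: 7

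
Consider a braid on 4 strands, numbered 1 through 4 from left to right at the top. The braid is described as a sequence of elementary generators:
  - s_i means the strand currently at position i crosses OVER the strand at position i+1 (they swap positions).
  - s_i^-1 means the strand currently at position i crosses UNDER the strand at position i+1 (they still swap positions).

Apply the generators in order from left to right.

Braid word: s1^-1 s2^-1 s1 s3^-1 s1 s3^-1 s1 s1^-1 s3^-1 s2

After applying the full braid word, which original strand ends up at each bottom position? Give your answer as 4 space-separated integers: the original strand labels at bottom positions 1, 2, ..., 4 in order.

Answer: 2 4 3 1

Derivation:
Gen 1 (s1^-1): strand 1 crosses under strand 2. Perm now: [2 1 3 4]
Gen 2 (s2^-1): strand 1 crosses under strand 3. Perm now: [2 3 1 4]
Gen 3 (s1): strand 2 crosses over strand 3. Perm now: [3 2 1 4]
Gen 4 (s3^-1): strand 1 crosses under strand 4. Perm now: [3 2 4 1]
Gen 5 (s1): strand 3 crosses over strand 2. Perm now: [2 3 4 1]
Gen 6 (s3^-1): strand 4 crosses under strand 1. Perm now: [2 3 1 4]
Gen 7 (s1): strand 2 crosses over strand 3. Perm now: [3 2 1 4]
Gen 8 (s1^-1): strand 3 crosses under strand 2. Perm now: [2 3 1 4]
Gen 9 (s3^-1): strand 1 crosses under strand 4. Perm now: [2 3 4 1]
Gen 10 (s2): strand 3 crosses over strand 4. Perm now: [2 4 3 1]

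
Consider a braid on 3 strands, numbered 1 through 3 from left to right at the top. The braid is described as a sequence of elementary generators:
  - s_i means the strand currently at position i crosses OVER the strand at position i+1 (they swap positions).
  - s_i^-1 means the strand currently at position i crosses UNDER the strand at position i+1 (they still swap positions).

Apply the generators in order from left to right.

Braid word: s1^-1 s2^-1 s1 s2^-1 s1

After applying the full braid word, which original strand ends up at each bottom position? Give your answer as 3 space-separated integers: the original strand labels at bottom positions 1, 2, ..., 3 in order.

Answer: 1 3 2

Derivation:
Gen 1 (s1^-1): strand 1 crosses under strand 2. Perm now: [2 1 3]
Gen 2 (s2^-1): strand 1 crosses under strand 3. Perm now: [2 3 1]
Gen 3 (s1): strand 2 crosses over strand 3. Perm now: [3 2 1]
Gen 4 (s2^-1): strand 2 crosses under strand 1. Perm now: [3 1 2]
Gen 5 (s1): strand 3 crosses over strand 1. Perm now: [1 3 2]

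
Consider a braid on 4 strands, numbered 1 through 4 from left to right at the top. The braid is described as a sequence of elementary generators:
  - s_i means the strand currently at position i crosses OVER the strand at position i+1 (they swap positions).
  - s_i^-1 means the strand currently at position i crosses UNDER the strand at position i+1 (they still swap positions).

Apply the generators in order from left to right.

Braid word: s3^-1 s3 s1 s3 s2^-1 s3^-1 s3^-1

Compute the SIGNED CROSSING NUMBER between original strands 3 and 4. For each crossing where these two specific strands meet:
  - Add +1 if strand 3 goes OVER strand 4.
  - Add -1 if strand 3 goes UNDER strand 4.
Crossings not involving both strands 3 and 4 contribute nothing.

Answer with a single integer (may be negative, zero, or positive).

Gen 1: 3 under 4. Both 3&4? yes. Contrib: -1. Sum: -1
Gen 2: 4 over 3. Both 3&4? yes. Contrib: -1. Sum: -2
Gen 3: crossing 1x2. Both 3&4? no. Sum: -2
Gen 4: 3 over 4. Both 3&4? yes. Contrib: +1. Sum: -1
Gen 5: crossing 1x4. Both 3&4? no. Sum: -1
Gen 6: crossing 1x3. Both 3&4? no. Sum: -1
Gen 7: crossing 3x1. Both 3&4? no. Sum: -1

Answer: -1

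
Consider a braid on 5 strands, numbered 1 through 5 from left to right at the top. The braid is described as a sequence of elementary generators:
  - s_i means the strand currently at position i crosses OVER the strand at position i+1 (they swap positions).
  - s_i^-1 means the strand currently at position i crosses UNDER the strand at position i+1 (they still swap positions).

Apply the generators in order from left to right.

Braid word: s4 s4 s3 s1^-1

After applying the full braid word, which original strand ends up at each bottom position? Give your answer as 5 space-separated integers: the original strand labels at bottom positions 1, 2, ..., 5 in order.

Gen 1 (s4): strand 4 crosses over strand 5. Perm now: [1 2 3 5 4]
Gen 2 (s4): strand 5 crosses over strand 4. Perm now: [1 2 3 4 5]
Gen 3 (s3): strand 3 crosses over strand 4. Perm now: [1 2 4 3 5]
Gen 4 (s1^-1): strand 1 crosses under strand 2. Perm now: [2 1 4 3 5]

Answer: 2 1 4 3 5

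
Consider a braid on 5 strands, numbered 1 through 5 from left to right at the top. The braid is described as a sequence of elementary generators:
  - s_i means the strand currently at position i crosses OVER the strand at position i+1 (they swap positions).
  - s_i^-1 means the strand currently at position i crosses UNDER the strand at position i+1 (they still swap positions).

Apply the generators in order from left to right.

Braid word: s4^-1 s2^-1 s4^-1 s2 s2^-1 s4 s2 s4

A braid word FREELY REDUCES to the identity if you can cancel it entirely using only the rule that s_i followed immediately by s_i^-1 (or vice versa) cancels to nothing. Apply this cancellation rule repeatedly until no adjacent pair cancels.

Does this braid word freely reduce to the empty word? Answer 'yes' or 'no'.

Answer: yes

Derivation:
Gen 1 (s4^-1): push. Stack: [s4^-1]
Gen 2 (s2^-1): push. Stack: [s4^-1 s2^-1]
Gen 3 (s4^-1): push. Stack: [s4^-1 s2^-1 s4^-1]
Gen 4 (s2): push. Stack: [s4^-1 s2^-1 s4^-1 s2]
Gen 5 (s2^-1): cancels prior s2. Stack: [s4^-1 s2^-1 s4^-1]
Gen 6 (s4): cancels prior s4^-1. Stack: [s4^-1 s2^-1]
Gen 7 (s2): cancels prior s2^-1. Stack: [s4^-1]
Gen 8 (s4): cancels prior s4^-1. Stack: []
Reduced word: (empty)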